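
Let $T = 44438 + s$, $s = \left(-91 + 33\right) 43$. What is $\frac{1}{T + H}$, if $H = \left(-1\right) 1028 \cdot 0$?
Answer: $\frac{1}{41944} \approx 2.3841 \cdot 10^{-5}$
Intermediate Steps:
$s = -2494$ ($s = \left(-58\right) 43 = -2494$)
$H = 0$ ($H = \left(-1028\right) 0 = 0$)
$T = 41944$ ($T = 44438 - 2494 = 41944$)
$\frac{1}{T + H} = \frac{1}{41944 + 0} = \frac{1}{41944}$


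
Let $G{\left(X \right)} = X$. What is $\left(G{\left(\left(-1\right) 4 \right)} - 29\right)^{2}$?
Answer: $1089$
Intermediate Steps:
$\left(G{\left(\left(-1\right) 4 \right)} - 29\right)^{2} = \left(\left(-1\right) 4 - 29\right)^{2} = \left(-4 - 29\right)^{2} = \left(-33\right)^{2} = 1089$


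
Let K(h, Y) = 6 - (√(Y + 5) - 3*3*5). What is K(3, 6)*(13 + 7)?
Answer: 1020 - 20*√11 ≈ 953.67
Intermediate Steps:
K(h, Y) = 51 - √(5 + Y) (K(h, Y) = 6 - (√(5 + Y) - 9*5) = 6 - (√(5 + Y) - 1*45) = 6 - (√(5 + Y) - 45) = 6 - (-45 + √(5 + Y)) = 6 + (45 - √(5 + Y)) = 51 - √(5 + Y))
K(3, 6)*(13 + 7) = (51 - √(5 + 6))*(13 + 7) = (51 - √11)*20 = 1020 - 20*√11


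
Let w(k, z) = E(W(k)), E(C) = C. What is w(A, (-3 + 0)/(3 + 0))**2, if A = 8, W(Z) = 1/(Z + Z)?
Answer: 1/256 ≈ 0.0039063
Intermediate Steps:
W(Z) = 1/(2*Z)
w(k, z) = 1/(2*k)
w(A, (-3 + 0)/(3 + 0))**2 = ((1/2)/8)**2 = ((1/2)*(1/8))**2 = (1/16)**2 = 1/256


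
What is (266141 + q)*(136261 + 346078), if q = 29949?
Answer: 142815754510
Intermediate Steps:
(266141 + q)*(136261 + 346078) = (266141 + 29949)*(136261 + 346078) = 296090*482339 = 142815754510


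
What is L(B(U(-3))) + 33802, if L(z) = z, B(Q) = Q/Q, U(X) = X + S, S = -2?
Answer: 33803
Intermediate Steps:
U(X) = -2 + X (U(X) = X - 2 = -2 + X)
B(Q) = 1
L(B(U(-3))) + 33802 = 1 + 33802 = 33803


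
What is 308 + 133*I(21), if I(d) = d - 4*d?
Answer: -8071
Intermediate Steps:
I(d) = -3*d
308 + 133*I(21) = 308 + 133*(-3*21) = 308 + 133*(-63) = 308 - 8379 = -8071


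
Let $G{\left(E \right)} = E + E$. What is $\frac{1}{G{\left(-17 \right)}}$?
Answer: $- \frac{1}{34} \approx -0.029412$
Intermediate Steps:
$G{\left(E \right)} = 2 E$
$\frac{1}{G{\left(-17 \right)}} = \frac{1}{2 \left(-17\right)} = \frac{1}{-34} = - \frac{1}{34}$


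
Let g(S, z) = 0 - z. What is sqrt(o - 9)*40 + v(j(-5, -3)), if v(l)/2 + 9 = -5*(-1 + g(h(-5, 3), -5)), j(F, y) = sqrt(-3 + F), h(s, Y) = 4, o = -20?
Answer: -58 + 40*I*sqrt(29) ≈ -58.0 + 215.41*I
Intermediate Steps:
g(S, z) = -z
v(l) = -58 (v(l) = -18 + 2*(-5*(-1 - 1*(-5))) = -18 + 2*(-5*(-1 + 5)) = -18 + 2*(-5*4) = -18 + 2*(-20) = -18 - 40 = -58)
sqrt(o - 9)*40 + v(j(-5, -3)) = sqrt(-20 - 9)*40 - 58 = sqrt(-29)*40 - 58 = (I*sqrt(29))*40 - 58 = 40*I*sqrt(29) - 58 = -58 + 40*I*sqrt(29)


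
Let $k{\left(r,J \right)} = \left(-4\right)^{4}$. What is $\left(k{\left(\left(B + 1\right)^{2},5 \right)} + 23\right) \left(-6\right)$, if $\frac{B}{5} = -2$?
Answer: $-1674$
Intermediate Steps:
$B = -10$ ($B = 5 \left(-2\right) = -10$)
$k{\left(r,J \right)} = 256$
$\left(k{\left(\left(B + 1\right)^{2},5 \right)} + 23\right) \left(-6\right) = \left(256 + 23\right) \left(-6\right) = 279 \left(-6\right) = -1674$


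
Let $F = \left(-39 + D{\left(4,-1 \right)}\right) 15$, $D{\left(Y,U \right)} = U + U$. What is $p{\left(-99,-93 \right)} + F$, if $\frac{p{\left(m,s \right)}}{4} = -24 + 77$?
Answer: $-403$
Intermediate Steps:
$D{\left(Y,U \right)} = 2 U$
$p{\left(m,s \right)} = 212$ ($p{\left(m,s \right)} = 4 \left(-24 + 77\right) = 4 \cdot 53 = 212$)
$F = -615$ ($F = \left(-39 + 2 \left(-1\right)\right) 15 = \left(-39 - 2\right) 15 = \left(-41\right) 15 = -615$)
$p{\left(-99,-93 \right)} + F = 212 - 615 = -403$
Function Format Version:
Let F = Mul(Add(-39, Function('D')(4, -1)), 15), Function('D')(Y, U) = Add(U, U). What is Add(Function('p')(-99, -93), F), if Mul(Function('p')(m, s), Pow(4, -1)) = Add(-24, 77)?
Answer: -403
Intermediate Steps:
Function('D')(Y, U) = Mul(2, U)
Function('p')(m, s) = 212 (Function('p')(m, s) = Mul(4, Add(-24, 77)) = Mul(4, 53) = 212)
F = -615 (F = Mul(Add(-39, Mul(2, -1)), 15) = Mul(Add(-39, -2), 15) = Mul(-41, 15) = -615)
Add(Function('p')(-99, -93), F) = Add(212, -615) = -403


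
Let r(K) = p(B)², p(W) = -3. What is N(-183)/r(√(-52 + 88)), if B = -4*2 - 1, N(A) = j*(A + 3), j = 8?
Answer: -160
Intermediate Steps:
N(A) = 24 + 8*A (N(A) = 8*(A + 3) = 8*(3 + A) = 24 + 8*A)
B = -9 (B = -8 - 1 = -9)
r(K) = 9 (r(K) = (-3)² = 9)
N(-183)/r(√(-52 + 88)) = (24 + 8*(-183))/9 = (24 - 1464)*(⅑) = -1440*⅑ = -160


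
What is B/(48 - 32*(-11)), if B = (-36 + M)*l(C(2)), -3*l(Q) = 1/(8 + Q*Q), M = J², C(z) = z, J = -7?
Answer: -13/14400 ≈ -0.00090278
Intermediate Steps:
M = 49 (M = (-7)² = 49)
l(Q) = -1/(3*(8 + Q²)) (l(Q) = -1/(3*(8 + Q*Q)) = -1/(3*(8 + Q²)))
B = -13/36 (B = (-36 + 49)*(-1/(24 + 3*2²)) = 13*(-1/(24 + 3*4)) = 13*(-1/(24 + 12)) = 13*(-1/36) = -13/36 ≈ -0.36111)
B/(48 - 32*(-11)) = -13/(36*(48 - 32*(-11))) = -13/(36*(48 + 352)) = -13/36/400 = -13/36*1/400 = -13/14400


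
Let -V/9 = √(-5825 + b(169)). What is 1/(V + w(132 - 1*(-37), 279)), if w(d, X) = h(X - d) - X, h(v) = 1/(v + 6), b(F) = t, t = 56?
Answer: -3754108/7335204553 + 363312*I*√641/7335204553 ≈ -0.00051179 + 0.001254*I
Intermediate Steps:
b(F) = 56
h(v) = 1/(6 + v)
V = -27*I*√641 (V = -9*√(-5825 + 56) = -27*I*√641 ≈ -683.58*I)
w(d, X) = 1/(6 + X - d) - X (w(d, X) = 1/(6 + (X - d)) - X = 1/(6 + X - d) - X)
1/(V + w(132 - 1*(-37), 279)) = 1/(-27*I*√641 + (1/(6 + 279 - (132 - 1*(-37))) - 1*279)) = 1/(-27*I*√641 + (1/(6 + 279 - (132 + 37)) - 279)) = 1/(-27*I*√641 + (1/(6 + 279 - 1*169) - 279)) = 1/(-27*I*√641 + (1/(6 + 279 - 169) - 279)) = 1/(-27*I*√641 + (1/116 - 279)) = 1/(-27*I*√641 - 32363/116) = 1/(-32363/116 - 27*I*√641)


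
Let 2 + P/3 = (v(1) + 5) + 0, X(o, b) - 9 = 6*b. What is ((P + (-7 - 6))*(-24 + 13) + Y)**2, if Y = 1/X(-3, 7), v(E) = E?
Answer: 315844/2601 ≈ 121.43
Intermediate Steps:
X(o, b) = 9 + 6*b
Y = 1/51 (Y = 1/(9 + 6*7) = 1/(9 + 42) = 1/51 ≈ 0.019608)
P = 12 (P = -6 + 3*((1 + 5) + 0) = -6 + 3*(6 + 0) = -6 + 3*6 = -6 + 18 = 12)
((P + (-7 - 6))*(-24 + 13) + Y)**2 = ((12 + (-7 - 6))*(-24 + 13) + 1/51)**2 = ((12 - 13)*(-11) + 1/51)**2 = (-1*(-11) + 1/51)**2 = (11 + 1/51)**2 = (562/51)**2 = 315844/2601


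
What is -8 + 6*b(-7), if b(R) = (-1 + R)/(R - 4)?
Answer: -40/11 ≈ -3.6364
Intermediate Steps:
b(R) = (-1 + R)/(-4 + R)
-8 + 6*b(-7) = -8 + 6*((-1 - 7)/(-4 - 7)) = -8 + 6*(-8/(-11)) = -8 + 6*(-1/11*(-8)) = -8 + 6*(8/11) = -8 + 48/11 = -40/11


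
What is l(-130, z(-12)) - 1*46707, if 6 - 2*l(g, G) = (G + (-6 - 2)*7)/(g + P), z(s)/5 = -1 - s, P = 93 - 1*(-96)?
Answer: -5511071/118 ≈ -46704.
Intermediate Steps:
P = 189 (P = 93 + 96 = 189)
z(s) = -5 - 5*s (z(s) = 5*(-1 - s) = -5 - 5*s)
l(g, G) = 3 - (-56 + G)/(2*(189 + g)) (l(g, G) = 3 - (G + (-6 - 2)*7)/(2*(g + 189)) = 3 - (G - 8*7)/(2*(189 + g)) = 3 - (G - 56)/(2*(189 + g)) = 3 - (-56 + G)/(2*(189 + g)))
l(-130, z(-12)) - 1*46707 = (1190 - (-5 - 5*(-12)) + 6*(-130))/(2*(189 - 130)) - 1*46707 = (½)*(1190 - (-5 + 60) - 780)/59 - 46707 = (½)*(1/59)*(1190 - 1*55 - 780) - 46707 = (½)*(1/59)*(1190 - 55 - 780) - 46707 = (½)*(1/59)*355 - 46707 = 355/118 - 46707 = -5511071/118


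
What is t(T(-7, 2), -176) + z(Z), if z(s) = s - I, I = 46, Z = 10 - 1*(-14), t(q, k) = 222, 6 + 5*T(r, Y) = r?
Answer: 200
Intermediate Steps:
T(r, Y) = -6/5 + r/5
Z = 24 (Z = 10 + 14 = 24)
z(s) = -46 + s (z(s) = s - 1*46 = s - 46 = -46 + s)
t(T(-7, 2), -176) + z(Z) = 222 + (-46 + 24) = 222 - 22 = 200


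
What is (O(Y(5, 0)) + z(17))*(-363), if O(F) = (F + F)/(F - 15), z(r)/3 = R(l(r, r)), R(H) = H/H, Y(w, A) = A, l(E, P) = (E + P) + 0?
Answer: -1089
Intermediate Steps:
l(E, P) = E + P
R(H) = 1
z(r) = 3 (z(r) = 3*1 = 3)
O(F) = 2*F/(-15 + F) (O(F) = (2*F)/(-15 + F) = 2*F/(-15 + F))
(O(Y(5, 0)) + z(17))*(-363) = (2*0/(-15 + 0) + 3)*(-363) = (2*0/(-15) + 3)*(-363) = (2*0*(-1/15) + 3)*(-363) = (0 + 3)*(-363) = 3*(-363) = -1089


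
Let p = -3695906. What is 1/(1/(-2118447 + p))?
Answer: -5814353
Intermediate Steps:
1/(1/(-2118447 + p)) = 1/(1/(-2118447 - 3695906)) = 1/(1/(-5814353)) = 1/(-1/5814353) = -5814353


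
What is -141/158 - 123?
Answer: -19575/158 ≈ -123.89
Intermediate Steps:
-141/158 - 123 = -19575/158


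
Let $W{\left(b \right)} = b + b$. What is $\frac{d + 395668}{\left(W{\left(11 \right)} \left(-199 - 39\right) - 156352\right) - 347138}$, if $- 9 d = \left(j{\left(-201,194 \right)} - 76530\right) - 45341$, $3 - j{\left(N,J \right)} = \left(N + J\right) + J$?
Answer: $- \frac{1227689}{1526178} \approx -0.80442$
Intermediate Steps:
$j{\left(N,J \right)} = 3 - N - 2 J$ ($j{\left(N,J \right)} = 3 - \left(\left(N + J\right) + J\right) = 3 - \left(\left(J + N\right) + J\right) = 3 - \left(N + 2 J\right) = 3 - N - 2 J$)
$W{\left(b \right)} = 2 b$
$d = \frac{40685}{3}$ ($d = - \frac{\left(\left(3 - -201 - 388\right) - 76530\right) - 45341}{9} = - \frac{\left(\left(3 + 201 - 388\right) - 76530\right) - 45341}{9} = - \frac{\left(-184 - 76530\right) - 45341}{9} = - \frac{-76714 - 45341}{9} = \left(- \frac{1}{9}\right) \left(-122055\right) = \frac{40685}{3} \approx 13562.0$)
$\frac{d + 395668}{\left(W{\left(11 \right)} \left(-199 - 39\right) - 156352\right) - 347138} = \frac{\frac{40685}{3} + 395668}{\left(2 \cdot 11 \left(-199 - 39\right) - 156352\right) - 347138} = \frac{1227689}{3 \left(\left(22 \left(-238\right) - 156352\right) - 347138\right)} = \frac{1227689}{3 \left(\left(-5236 - 156352\right) - 347138\right)} = \frac{1227689}{3 \left(-161588 - 347138\right)} = \frac{1227689}{3 \left(-508726\right)} = \frac{1227689}{3} \left(- \frac{1}{508726}\right) = - \frac{1227689}{1526178}$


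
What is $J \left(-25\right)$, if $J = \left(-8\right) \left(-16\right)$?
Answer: $-3200$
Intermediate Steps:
$J = 128$
$J \left(-25\right) = 128 \left(-25\right) = -3200$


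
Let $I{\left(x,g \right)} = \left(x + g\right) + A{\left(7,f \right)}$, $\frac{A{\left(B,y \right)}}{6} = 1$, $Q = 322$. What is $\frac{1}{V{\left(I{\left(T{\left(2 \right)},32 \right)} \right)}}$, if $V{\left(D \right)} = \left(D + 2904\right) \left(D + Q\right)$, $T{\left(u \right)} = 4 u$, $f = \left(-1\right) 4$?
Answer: $\frac{1}{1085600} \approx 9.2115 \cdot 10^{-7}$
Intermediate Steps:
$f = -4$
$A{\left(B,y \right)} = 6$ ($A{\left(B,y \right)} = 6 \cdot 1 = 6$)
$I{\left(x,g \right)} = 6 + g + x$ ($I{\left(x,g \right)} = \left(x + g\right) + 6 = \left(g + x\right) + 6 = 6 + g + x$)
$V{\left(D \right)} = \left(322 + D\right) \left(2904 + D\right)$ ($V{\left(D \right)} = \left(D + 2904\right) \left(D + 322\right) = \left(2904 + D\right) \left(322 + D\right) = \left(322 + D\right) \left(2904 + D\right)$)
$\frac{1}{V{\left(I{\left(T{\left(2 \right)},32 \right)} \right)}} = \frac{1}{935088 + \left(6 + 32 + 4 \cdot 2\right)^{2} + 3226 \left(6 + 32 + 4 \cdot 2\right)} = \frac{1}{935088 + \left(6 + 32 + 8\right)^{2} + 3226 \left(6 + 32 + 8\right)} = \frac{1}{935088 + 46^{2} + 3226 \cdot 46} = \frac{1}{935088 + 2116 + 148396} = \frac{1}{1085600}$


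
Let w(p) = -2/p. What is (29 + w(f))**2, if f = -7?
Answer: 42025/49 ≈ 857.65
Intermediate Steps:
(29 + w(f))**2 = (29 - 2/(-7))**2 = (29 - 2*(-1/7))**2 = (29 + 2/7)**2 = (205/7)**2 = 42025/49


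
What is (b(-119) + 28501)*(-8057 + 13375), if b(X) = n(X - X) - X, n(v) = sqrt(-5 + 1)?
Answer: 152201160 + 10636*I ≈ 1.522e+8 + 10636.0*I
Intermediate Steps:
n(v) = 2*I (n(v) = sqrt(-4) = 2*I)
b(X) = -X + 2*I (b(X) = 2*I - X = -X + 2*I)
(b(-119) + 28501)*(-8057 + 13375) = ((-1*(-119) + 2*I) + 28501)*(-8057 + 13375) = ((119 + 2*I) + 28501)*5318 = (28620 + 2*I)*5318 = 152201160 + 10636*I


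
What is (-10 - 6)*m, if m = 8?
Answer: -128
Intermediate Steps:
(-10 - 6)*m = (-10 - 6)*8 = -16*8 = -128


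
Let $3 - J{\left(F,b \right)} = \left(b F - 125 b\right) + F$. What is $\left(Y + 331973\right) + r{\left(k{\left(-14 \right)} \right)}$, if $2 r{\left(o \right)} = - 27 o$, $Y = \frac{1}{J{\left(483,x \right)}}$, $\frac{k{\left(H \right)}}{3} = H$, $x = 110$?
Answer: $\frac{13255044399}{39860} \approx 3.3254 \cdot 10^{5}$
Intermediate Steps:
$k{\left(H \right)} = 3 H$
$J{\left(F,b \right)} = 3 - F + 125 b - F b$ ($J{\left(F,b \right)} = 3 - \left(\left(b F - 125 b\right) + F\right) = 3 - \left(\left(F b - 125 b\right) + F\right) = 3 - \left(\left(- 125 b + F b\right) + F\right) = 3 - \left(F - 125 b + F b\right) = 3 - F + 125 b - F b$)
$Y = - \frac{1}{39860}$ ($Y = \frac{1}{3 - 483 + 125 \cdot 110 - 483 \cdot 110} = \frac{1}{3 - 483 + 13750 - 53130} = \frac{1}{-39860} = - \frac{1}{39860} \approx -2.5088 \cdot 10^{-5}$)
$r{\left(o \right)} = - \frac{27 o}{2}$ ($r{\left(o \right)} = \frac{\left(-27\right) o}{2} = - \frac{27 o}{2}$)
$\left(Y + 331973\right) + r{\left(k{\left(-14 \right)} \right)} = \left(- \frac{1}{39860} + 331973\right) - \frac{27 \cdot 3 \left(-14\right)}{2} = \frac{13232443779}{39860} - -567 = \frac{13232443779}{39860} + 567 = \frac{13255044399}{39860}$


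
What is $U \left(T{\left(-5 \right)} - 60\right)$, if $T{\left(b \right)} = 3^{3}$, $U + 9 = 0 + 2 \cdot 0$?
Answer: $297$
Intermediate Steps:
$U = -9$ ($U = -9 + \left(0 + 2 \cdot 0\right) = -9 + \left(0 + 0\right) = -9 + 0 = -9$)
$T{\left(b \right)} = 27$
$U \left(T{\left(-5 \right)} - 60\right) = - 9 \left(27 - 60\right) = \left(-9\right) \left(-33\right) = 297$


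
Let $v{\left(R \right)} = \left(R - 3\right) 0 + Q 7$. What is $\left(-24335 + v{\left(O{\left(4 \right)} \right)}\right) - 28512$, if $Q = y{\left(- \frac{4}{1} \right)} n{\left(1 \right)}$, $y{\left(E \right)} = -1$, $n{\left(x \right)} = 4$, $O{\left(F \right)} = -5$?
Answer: $-52875$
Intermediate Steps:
$Q = -4$ ($Q = \left(-1\right) 4 = -4$)
$v{\left(R \right)} = -28$ ($v{\left(R \right)} = \left(R - 3\right) 0 - 28 = \left(-3 + R\right) 0 - 28 = 0 - 28 = -28$)
$\left(-24335 + v{\left(O{\left(4 \right)} \right)}\right) - 28512 = \left(-24335 - 28\right) - 28512 = -24363 - 28512 = -52875$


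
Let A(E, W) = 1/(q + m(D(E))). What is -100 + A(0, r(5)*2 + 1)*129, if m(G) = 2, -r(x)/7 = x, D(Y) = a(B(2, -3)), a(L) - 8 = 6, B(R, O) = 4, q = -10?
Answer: -929/8 ≈ -116.13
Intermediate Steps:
a(L) = 14 (a(L) = 8 + 6 = 14)
D(Y) = 14
r(x) = -7*x
A(E, W) = -⅛ (A(E, W) = 1/(-10 + 2) = 1/(-8) = -⅛)
-100 + A(0, r(5)*2 + 1)*129 = -100 - ⅛*129 = -100 - 129/8 = -929/8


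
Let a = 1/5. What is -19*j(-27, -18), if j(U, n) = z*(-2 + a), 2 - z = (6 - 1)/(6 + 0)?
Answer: 399/10 ≈ 39.900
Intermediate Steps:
a = ⅕ ≈ 0.20000
z = 7/6 (z = 2 - (6 - 1)/(6 + 0) = 2 - 5/6 = 2 - 1*⅚ = 2 - ⅚ = 7/6 ≈ 1.1667)
j(U, n) = -21/10 (j(U, n) = 7*(-2 + ⅕)/6 = (7/6)*(-9/5) = -21/10)
-19*j(-27, -18) = -19*(-21/10) = 399/10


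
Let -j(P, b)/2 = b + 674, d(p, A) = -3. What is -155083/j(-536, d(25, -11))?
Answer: 155083/1342 ≈ 115.56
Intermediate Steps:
j(P, b) = -1348 - 2*b (j(P, b) = -2*(b + 674) = -2*(674 + b) = -1348 - 2*b)
-155083/j(-536, d(25, -11)) = -155083/(-1348 - 2*(-3)) = -155083/(-1348 + 6) = -155083/(-1342) = -155083*(-1/1342) = 155083/1342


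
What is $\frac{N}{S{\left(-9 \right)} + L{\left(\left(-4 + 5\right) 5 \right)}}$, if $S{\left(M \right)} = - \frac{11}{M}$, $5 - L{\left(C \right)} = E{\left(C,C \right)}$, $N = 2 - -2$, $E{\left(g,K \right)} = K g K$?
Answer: $- \frac{36}{1069} \approx -0.033676$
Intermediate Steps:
$E{\left(g,K \right)} = g K^{2}$
$N = 4$ ($N = 2 + 2 = 4$)
$L{\left(C \right)} = 5 - C^{3}$ ($L{\left(C \right)} = 5 - C C^{2} = 5 - C^{3}$)
$\frac{N}{S{\left(-9 \right)} + L{\left(\left(-4 + 5\right) 5 \right)}} = \frac{4}{- \frac{11}{-9} + \left(5 - \left(\left(-4 + 5\right) 5\right)^{3}\right)} = \frac{4}{\left(-11\right) \left(- \frac{1}{9}\right) + \left(5 - \left(1 \cdot 5\right)^{3}\right)} = \frac{4}{\frac{11}{9} + \left(5 - 5^{3}\right)} = \frac{4}{\frac{11}{9} + \left(5 - 125\right)} = \frac{4}{\frac{11}{9} - 120} = \frac{4}{- \frac{1069}{9}} = 4 \left(- \frac{9}{1069}\right) = - \frac{36}{1069}$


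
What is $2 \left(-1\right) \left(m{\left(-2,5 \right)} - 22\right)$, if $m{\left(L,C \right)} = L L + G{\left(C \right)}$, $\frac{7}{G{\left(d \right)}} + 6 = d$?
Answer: $50$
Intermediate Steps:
$G{\left(d \right)} = \frac{7}{-6 + d}$
$m{\left(L,C \right)} = L^{2} + \frac{7}{-6 + C}$ ($m{\left(L,C \right)} = L L + \frac{7}{-6 + C} = L^{2} + \frac{7}{-6 + C}$)
$2 \left(-1\right) \left(m{\left(-2,5 \right)} - 22\right) = 2 \left(-1\right) \left(\frac{7 + \left(-2\right)^{2} \left(-6 + 5\right)}{-6 + 5} - 22\right) = - 2 \left(\frac{7 + 4 \left(-1\right)}{-1} - 22\right) = - 2 \left(- (7 - 4) - 22\right) = - 2 \left(\left(-1\right) 3 - 22\right) = - 2 \left(-3 - 22\right) = \left(-2\right) \left(-25\right) = 50$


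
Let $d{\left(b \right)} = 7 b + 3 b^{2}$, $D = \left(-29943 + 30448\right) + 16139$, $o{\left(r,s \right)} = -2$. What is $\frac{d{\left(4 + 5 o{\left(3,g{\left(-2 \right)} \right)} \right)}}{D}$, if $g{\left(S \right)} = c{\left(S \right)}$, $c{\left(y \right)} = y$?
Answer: $\frac{11}{2774} \approx 0.0039654$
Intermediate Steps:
$g{\left(S \right)} = S$
$D = 16644$ ($D = 505 + 16139 = 16644$)
$d{\left(b \right)} = 3 b^{2} + 7 b$
$\frac{d{\left(4 + 5 o{\left(3,g{\left(-2 \right)} \right)} \right)}}{D} = \frac{\left(4 + 5 \left(-2\right)\right) \left(7 + 3 \left(4 + 5 \left(-2\right)\right)\right)}{16644} = \left(4 - 10\right) \left(7 + 3 \left(4 - 10\right)\right) \frac{1}{16644} = - 6 \left(7 + 3 \left(-6\right)\right) \frac{1}{16644} = - 6 \left(7 - 18\right) \frac{1}{16644} = \left(-6\right) \left(-11\right) \frac{1}{16644} = 66 \cdot \frac{1}{16644} = \frac{11}{2774}$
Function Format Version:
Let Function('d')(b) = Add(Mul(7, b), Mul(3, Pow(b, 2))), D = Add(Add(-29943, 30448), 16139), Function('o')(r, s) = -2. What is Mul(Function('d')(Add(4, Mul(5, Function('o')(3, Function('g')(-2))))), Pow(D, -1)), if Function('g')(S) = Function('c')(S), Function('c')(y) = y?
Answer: Rational(11, 2774) ≈ 0.0039654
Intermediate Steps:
Function('g')(S) = S
D = 16644 (D = Add(505, 16139) = 16644)
Function('d')(b) = Add(Mul(3, Pow(b, 2)), Mul(7, b))
Mul(Function('d')(Add(4, Mul(5, Function('o')(3, Function('g')(-2))))), Pow(D, -1)) = Mul(Mul(Add(4, Mul(5, -2)), Add(7, Mul(3, Add(4, Mul(5, -2))))), Pow(16644, -1)) = Mul(Mul(Add(4, -10), Add(7, Mul(3, Add(4, -10)))), Rational(1, 16644)) = Mul(Mul(-6, Add(7, Mul(3, -6))), Rational(1, 16644)) = Mul(Mul(-6, Add(7, -18)), Rational(1, 16644)) = Mul(Mul(-6, -11), Rational(1, 16644)) = Mul(66, Rational(1, 16644)) = Rational(11, 2774)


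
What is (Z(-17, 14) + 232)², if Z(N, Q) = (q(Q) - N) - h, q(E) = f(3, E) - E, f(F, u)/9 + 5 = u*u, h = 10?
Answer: 3779136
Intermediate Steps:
f(F, u) = -45 + 9*u² (f(F, u) = -45 + 9*(u*u) = -45 + 9*u²)
q(E) = -45 - E + 9*E² (q(E) = (-45 + 9*E²) - E = -45 - E + 9*E²)
Z(N, Q) = -55 - N - Q + 9*Q² (Z(N, Q) = ((-45 - Q + 9*Q²) - N) - 1*10 = (-45 - N - Q + 9*Q²) - 10 = -55 - N - Q + 9*Q²)
(Z(-17, 14) + 232)² = ((-55 - 1*(-17) - 1*14 + 9*14²) + 232)² = ((-55 + 17 - 14 + 9*196) + 232)² = ((-55 + 17 - 14 + 1764) + 232)² = (1712 + 232)² = 1944² = 3779136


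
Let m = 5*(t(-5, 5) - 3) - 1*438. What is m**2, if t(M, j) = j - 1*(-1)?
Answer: 178929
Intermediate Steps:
t(M, j) = 1 + j (t(M, j) = j + 1 = 1 + j)
m = -423 (m = 5*((1 + 5) - 3) - 1*438 = 5*(6 - 3) - 438 = 5*3 - 438 = 15 - 438 = -423)
m**2 = (-423)**2 = 178929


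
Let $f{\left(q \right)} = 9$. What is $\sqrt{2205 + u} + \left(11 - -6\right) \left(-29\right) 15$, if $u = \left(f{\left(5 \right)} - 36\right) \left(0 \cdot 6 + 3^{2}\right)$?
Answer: $-7395 + 3 \sqrt{218} \approx -7350.7$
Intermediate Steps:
$u = -243$ ($u = \left(9 - 36\right) \left(0 \cdot 6 + 3^{2}\right) = - 27 \left(0 + 9\right) = \left(-27\right) 9 = -243$)
$\sqrt{2205 + u} + \left(11 - -6\right) \left(-29\right) 15 = \sqrt{2205 - 243} + \left(11 - -6\right) \left(-29\right) 15 = \sqrt{1962} + \left(11 + 6\right) \left(-29\right) 15 = 3 \sqrt{218} + 17 \left(-29\right) 15 = 3 \sqrt{218} - 7395 = -7395 + 3 \sqrt{218}$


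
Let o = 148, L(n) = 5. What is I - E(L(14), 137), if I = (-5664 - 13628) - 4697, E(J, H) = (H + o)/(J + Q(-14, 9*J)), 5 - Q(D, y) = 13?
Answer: -23894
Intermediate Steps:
Q(D, y) = -8 (Q(D, y) = 5 - 1*13 = 5 - 13 = -8)
E(J, H) = (148 + H)/(-8 + J) (E(J, H) = (H + 148)/(J - 8) = (148 + H)/(-8 + J))
I = -23989 (I = -19292 - 4697 = -23989)
I - E(L(14), 137) = -23989 - (148 + 137)/(-8 + 5) = -23989 - 285/(-3) = -23989 - (-1)*285/3 = -23989 - 1*(-95) = -23989 + 95 = -23894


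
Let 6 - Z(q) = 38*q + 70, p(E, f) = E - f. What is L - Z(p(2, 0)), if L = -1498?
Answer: -1358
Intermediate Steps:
Z(q) = -64 - 38*q (Z(q) = 6 - (38*q + 70) = 6 - (70 + 38*q) = 6 + (-70 - 38*q) = -64 - 38*q)
L - Z(p(2, 0)) = -1498 - (-64 - 38*(2 - 1*0)) = -1498 - (-64 - 38*(2 + 0)) = -1498 - (-64 - 38*2) = -1498 - (-64 - 76) = -1498 - 1*(-140) = -1498 + 140 = -1358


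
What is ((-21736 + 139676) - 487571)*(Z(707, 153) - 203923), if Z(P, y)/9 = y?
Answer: 74867280526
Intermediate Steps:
Z(P, y) = 9*y
((-21736 + 139676) - 487571)*(Z(707, 153) - 203923) = ((-21736 + 139676) - 487571)*(9*153 - 203923) = (117940 - 487571)*(1377 - 203923) = -369631*(-202546) = 74867280526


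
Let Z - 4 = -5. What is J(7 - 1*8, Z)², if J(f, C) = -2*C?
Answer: 4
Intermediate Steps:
Z = -1 (Z = 4 - 5 = -1)
J(7 - 1*8, Z)² = (-2*(-1))² = 2² = 4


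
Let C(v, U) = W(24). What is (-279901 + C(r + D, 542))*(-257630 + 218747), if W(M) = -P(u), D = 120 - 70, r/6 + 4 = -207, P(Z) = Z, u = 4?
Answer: 10883546115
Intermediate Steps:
r = -1266 (r = -24 + 6*(-207) = -24 - 1242 = -1266)
D = 50
W(M) = -4 (W(M) = -1*4 = -4)
C(v, U) = -4
(-279901 + C(r + D, 542))*(-257630 + 218747) = (-279901 - 4)*(-257630 + 218747) = -279905*(-38883) = 10883546115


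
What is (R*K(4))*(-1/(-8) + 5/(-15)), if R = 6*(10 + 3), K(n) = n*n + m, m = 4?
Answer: -325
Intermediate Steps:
K(n) = 4 + n² (K(n) = n*n + 4 = n² + 4 = 4 + n²)
R = 78 (R = 6*13 = 78)
(R*K(4))*(-1/(-8) + 5/(-15)) = (78*(4 + 4²))*(-1/(-8) + 5/(-15)) = (78*(4 + 16))*(-1*(-⅛) + 5*(-1/15)) = (78*20)*(⅛ - ⅓) = 1560*(-5/24) = -325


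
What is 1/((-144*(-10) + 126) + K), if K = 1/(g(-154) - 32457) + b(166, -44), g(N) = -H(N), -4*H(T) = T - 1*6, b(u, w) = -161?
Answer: 32497/45658284 ≈ 0.00071174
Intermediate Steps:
H(T) = 3/2 - T/4 (H(T) = -(T - 1*6)/4 = -(T - 6)/4 = -(-6 + T)/4 = 3/2 - T/4)
g(N) = -3/2 + N/4 (g(N) = -(3/2 - N/4) = -3/2 + N/4)
K = -5232018/32497 (K = 1/((-3/2 + (1/4)*(-154)) - 32457) - 161 = 1/((-3/2 - 77/2) - 32457) - 161 = 1/(-40 - 32457) - 161 = 1/(-32497) - 161 = -1/32497 - 161 = -5232018/32497 ≈ -161.00)
1/((-144*(-10) + 126) + K) = 1/((-144*(-10) + 126) - 5232018/32497) = 1/((1440 + 126) - 5232018/32497) = 1/(1566 - 5232018/32497) = 1/(45658284/32497) = 32497/45658284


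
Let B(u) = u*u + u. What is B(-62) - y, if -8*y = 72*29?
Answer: 4043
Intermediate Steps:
B(u) = u + u² (B(u) = u² + u = u + u²)
y = -261 (y = -9*29 = -⅛*2088 = -261)
B(-62) - y = -62*(1 - 62) - 1*(-261) = -62*(-61) + 261 = 3782 + 261 = 4043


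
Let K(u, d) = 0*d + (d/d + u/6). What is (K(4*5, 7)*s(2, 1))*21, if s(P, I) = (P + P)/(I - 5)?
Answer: -91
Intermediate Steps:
s(P, I) = 2*P/(-5 + I) (s(P, I) = (2*P)/(-5 + I) = 2*P/(-5 + I))
K(u, d) = 1 + u/6 (K(u, d) = 0 + (1 + u*(1/6)) = 0 + (1 + u/6) = 1 + u/6)
(K(4*5, 7)*s(2, 1))*21 = ((1 + (4*5)/6)*(2*2/(-5 + 1)))*21 = ((1 + (1/6)*20)*(2*2/(-4)))*21 = ((1 + 10/3)*(2*2*(-1/4)))*21 = ((13/3)*(-1))*21 = -13/3*21 = -91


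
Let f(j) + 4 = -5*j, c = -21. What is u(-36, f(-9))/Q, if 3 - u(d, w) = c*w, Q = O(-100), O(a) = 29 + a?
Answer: -864/71 ≈ -12.169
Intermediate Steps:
f(j) = -4 - 5*j
Q = -71 (Q = 29 - 100 = -71)
u(d, w) = 3 + 21*w (u(d, w) = 3 - (-21)*w = 3 + 21*w)
u(-36, f(-9))/Q = (3 + 21*(-4 - 5*(-9)))/(-71) = (3 + 21*(-4 + 45))*(-1/71) = (3 + 21*41)*(-1/71) = (3 + 861)*(-1/71) = 864*(-1/71) = -864/71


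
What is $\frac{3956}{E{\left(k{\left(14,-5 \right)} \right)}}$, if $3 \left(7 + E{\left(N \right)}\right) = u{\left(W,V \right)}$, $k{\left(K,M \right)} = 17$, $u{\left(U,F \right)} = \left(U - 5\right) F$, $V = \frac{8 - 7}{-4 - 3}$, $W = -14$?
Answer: $- \frac{20769}{32} \approx -649.03$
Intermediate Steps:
$V = - \frac{1}{7}$ ($V = 1 \frac{1}{-7} = 1 \left(- \frac{1}{7}\right) = - \frac{1}{7} \approx -0.14286$)
$u{\left(U,F \right)} = F \left(-5 + U\right)$ ($u{\left(U,F \right)} = \left(-5 + U\right) F = F \left(-5 + U\right)$)
$E{\left(N \right)} = - \frac{128}{21}$ ($E{\left(N \right)} = -7 + \frac{\left(- \frac{1}{7}\right) \left(-5 - 14\right)}{3} = -7 + \frac{\left(- \frac{1}{7}\right) \left(-19\right)}{3} = -7 + \frac{1}{3} \cdot \frac{19}{7} = -7 + \frac{19}{21} = - \frac{128}{21}$)
$\frac{3956}{E{\left(k{\left(14,-5 \right)} \right)}} = \frac{3956}{- \frac{128}{21}} = 3956 \left(- \frac{21}{128}\right) = - \frac{20769}{32}$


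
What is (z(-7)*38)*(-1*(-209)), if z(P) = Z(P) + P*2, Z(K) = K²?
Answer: 277970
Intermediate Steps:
z(P) = P² + 2*P (z(P) = P² + P*2 = P² + 2*P)
(z(-7)*38)*(-1*(-209)) = (-7*(2 - 7)*38)*(-1*(-209)) = (-7*(-5)*38)*209 = (35*38)*209 = 1330*209 = 277970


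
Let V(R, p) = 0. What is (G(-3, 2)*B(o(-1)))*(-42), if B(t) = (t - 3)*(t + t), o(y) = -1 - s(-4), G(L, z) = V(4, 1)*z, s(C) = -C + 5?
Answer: 0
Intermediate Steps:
s(C) = 5 - C
G(L, z) = 0 (G(L, z) = 0*z = 0)
o(y) = -10 (o(y) = -1 - (5 - 1*(-4)) = -1 - (5 + 4) = -1 - 1*9 = -1 - 9 = -10)
B(t) = 2*t*(-3 + t) (B(t) = (-3 + t)*(2*t) = 2*t*(-3 + t))
(G(-3, 2)*B(o(-1)))*(-42) = (0*(2*(-10)*(-3 - 10)))*(-42) = (0*(2*(-10)*(-13)))*(-42) = (0*260)*(-42) = 0*(-42) = 0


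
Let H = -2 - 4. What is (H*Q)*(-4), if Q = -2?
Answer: -48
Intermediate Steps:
H = -6
(H*Q)*(-4) = -6*(-2)*(-4) = 12*(-4) = -48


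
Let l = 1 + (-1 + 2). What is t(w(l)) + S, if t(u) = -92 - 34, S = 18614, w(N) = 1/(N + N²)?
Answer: 18488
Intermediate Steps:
l = 2 (l = 1 + 1 = 2)
t(u) = -126
t(w(l)) + S = -126 + 18614 = 18488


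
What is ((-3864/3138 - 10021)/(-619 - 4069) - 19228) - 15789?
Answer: -85850279381/2451824 ≈ -35015.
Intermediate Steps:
((-3864/3138 - 10021)/(-619 - 4069) - 19228) - 15789 = ((-3864*1/3138 - 10021)/(-4688) - 19228) - 15789 = ((-644/523 - 10021)*(-1/4688) - 19228) - 15789 = (-5241627/523*(-1/4688) - 19228) - 15789 = (5241627/2451824 - 19228) - 15789 = -47138430245/2451824 - 15789 = -85850279381/2451824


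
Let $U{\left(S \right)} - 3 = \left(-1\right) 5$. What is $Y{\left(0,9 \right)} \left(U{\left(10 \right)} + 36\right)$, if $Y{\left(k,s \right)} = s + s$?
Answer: $612$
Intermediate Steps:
$Y{\left(k,s \right)} = 2 s$
$U{\left(S \right)} = -2$ ($U{\left(S \right)} = 3 - 5 = -2$)
$Y{\left(0,9 \right)} \left(U{\left(10 \right)} + 36\right) = 2 \cdot 9 \left(-2 + 36\right) = 18 \cdot 34 = 612$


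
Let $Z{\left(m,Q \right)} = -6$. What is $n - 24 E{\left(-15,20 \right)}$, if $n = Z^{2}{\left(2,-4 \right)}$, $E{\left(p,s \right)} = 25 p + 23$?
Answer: $8484$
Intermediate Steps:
$E{\left(p,s \right)} = 23 + 25 p$
$n = 36$ ($n = \left(-6\right)^{2} = 36$)
$n - 24 E{\left(-15,20 \right)} = 36 - 24 \left(23 + 25 \left(-15\right)\right) = 36 - 24 \left(23 - 375\right) = 36 - -8448 = 36 + 8448 = 8484$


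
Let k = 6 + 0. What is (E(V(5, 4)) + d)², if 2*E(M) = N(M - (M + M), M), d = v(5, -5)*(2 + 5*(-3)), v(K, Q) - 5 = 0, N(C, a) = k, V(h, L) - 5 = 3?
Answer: 3844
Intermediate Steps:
V(h, L) = 8 (V(h, L) = 5 + 3 = 8)
k = 6
N(C, a) = 6
v(K, Q) = 5 (v(K, Q) = 5 + 0 = 5)
d = -65 (d = 5*(2 + 5*(-3)) = 5*(2 - 15) = 5*(-13) = -65)
E(M) = 3 (E(M) = (½)*6 = 3)
(E(V(5, 4)) + d)² = (3 - 65)² = (-62)² = 3844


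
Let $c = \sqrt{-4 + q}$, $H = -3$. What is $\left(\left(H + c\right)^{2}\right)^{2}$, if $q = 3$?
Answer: $\left(3 - i\right)^{4} \approx 28.0 - 96.0 i$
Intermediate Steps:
$c = i$ ($c = \sqrt{-4 + 3} = \sqrt{-1} = i \approx 1.0 i$)
$\left(\left(H + c\right)^{2}\right)^{2} = \left(\left(-3 + i\right)^{2}\right)^{2} = \left(-3 + i\right)^{4}$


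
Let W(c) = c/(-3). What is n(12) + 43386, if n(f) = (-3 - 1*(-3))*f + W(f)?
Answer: 43382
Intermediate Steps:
W(c) = -c/3 (W(c) = c*(-⅓) = -c/3)
n(f) = -f/3 (n(f) = (-3 - 1*(-3))*f - f/3 = (-3 + 3)*f - f/3 = 0*f - f/3 = 0 - f/3 = -f/3)
n(12) + 43386 = -⅓*12 + 43386 = -4 + 43386 = 43382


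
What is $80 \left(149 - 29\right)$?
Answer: $9600$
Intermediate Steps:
$80 \left(149 - 29\right) = 80 \cdot 120 = 9600$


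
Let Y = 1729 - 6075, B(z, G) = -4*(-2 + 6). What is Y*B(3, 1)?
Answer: 69536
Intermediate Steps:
B(z, G) = -16 (B(z, G) = -4*4 = -16)
Y = -4346
Y*B(3, 1) = -4346*(-16) = 69536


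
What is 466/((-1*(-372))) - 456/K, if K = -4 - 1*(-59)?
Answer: -72001/10230 ≈ -7.0382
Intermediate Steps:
K = 55 (K = -4 + 59 = 55)
466/((-1*(-372))) - 456/K = 466/((-1*(-372))) - 456/55 = 466/372 - 456*1/55 = 466*(1/372) - 456/55 = 233/186 - 456/55 = -72001/10230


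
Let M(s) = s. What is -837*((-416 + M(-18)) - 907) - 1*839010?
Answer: 283407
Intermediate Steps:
-837*((-416 + M(-18)) - 907) - 1*839010 = -837*((-416 - 18) - 907) - 1*839010 = -837*(-434 - 907) - 839010 = -837*(-1341) - 839010 = 1122417 - 839010 = 283407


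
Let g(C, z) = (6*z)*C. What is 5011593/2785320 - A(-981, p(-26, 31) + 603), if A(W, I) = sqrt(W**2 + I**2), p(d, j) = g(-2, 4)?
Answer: 1670531/928440 - 3*sqrt(141154) ≈ -1125.3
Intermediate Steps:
g(C, z) = 6*C*z
p(d, j) = -48 (p(d, j) = 6*(-2)*4 = -48)
A(W, I) = sqrt(I**2 + W**2)
5011593/2785320 - A(-981, p(-26, 31) + 603) = 5011593/2785320 - sqrt((-48 + 603)**2 + (-981)**2) = 5011593*(1/2785320) - sqrt(555**2 + 962361) = 1670531/928440 - sqrt(308025 + 962361) = 1670531/928440 - sqrt(1270386) = 1670531/928440 - 3*sqrt(141154)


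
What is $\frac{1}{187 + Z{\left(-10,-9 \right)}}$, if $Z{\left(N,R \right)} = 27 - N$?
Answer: $\frac{1}{224} \approx 0.0044643$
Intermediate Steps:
$\frac{1}{187 + Z{\left(-10,-9 \right)}} = \frac{1}{187 + \left(27 - -10\right)} = \frac{1}{187 + \left(27 + 10\right)} = \frac{1}{187 + 37} = \frac{1}{224}$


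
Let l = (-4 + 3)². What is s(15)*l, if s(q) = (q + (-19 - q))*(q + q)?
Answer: -570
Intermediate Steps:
l = 1 (l = (-1)² = 1)
s(q) = -38*q
s(15)*l = -38*15*1 = -570*1 = -570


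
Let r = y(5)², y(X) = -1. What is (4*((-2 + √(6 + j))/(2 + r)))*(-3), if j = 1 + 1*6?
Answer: 8 - 4*√13 ≈ -6.4222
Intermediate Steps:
j = 7 (j = 1 + 6 = 7)
r = 1 (r = (-1)² = 1)
(4*((-2 + √(6 + j))/(2 + r)))*(-3) = (4*((-2 + √(6 + 7))/(2 + 1)))*(-3) = (4*((-2 + √13)/3))*(-3) = (4*((-2 + √13)*(⅓)))*(-3) = (4*(-⅔ + √13/3))*(-3) = (-8/3 + 4*√13/3)*(-3) = 8 - 4*√13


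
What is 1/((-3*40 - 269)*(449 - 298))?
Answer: -1/58739 ≈ -1.7024e-5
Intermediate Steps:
1/((-3*40 - 269)*(449 - 298)) = 1/((-120 - 269)*151) = 1/(-389*151) = 1/(-58739) = -1/58739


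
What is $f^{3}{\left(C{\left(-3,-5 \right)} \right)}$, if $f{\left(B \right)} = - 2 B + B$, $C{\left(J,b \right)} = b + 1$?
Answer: $64$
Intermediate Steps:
$C{\left(J,b \right)} = 1 + b$
$f{\left(B \right)} = - B$
$f^{3}{\left(C{\left(-3,-5 \right)} \right)} = \left(- (1 - 5)\right)^{3} = \left(\left(-1\right) \left(-4\right)\right)^{3} = 4^{3} = 64$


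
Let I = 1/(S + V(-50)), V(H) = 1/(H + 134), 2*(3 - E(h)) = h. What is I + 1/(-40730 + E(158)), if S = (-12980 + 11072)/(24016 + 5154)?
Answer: -49993128391/2674874106 ≈ -18.690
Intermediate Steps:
S = -954/14585 (S = -1908/29170 = -1908*1/29170 = -954/14585 ≈ -0.065410)
E(h) = 3 - h/2
V(H) = 1/(134 + H)
I = -1225140/65551 (I = 1/(-954/14585 + 1/(134 - 50)) = 1/(-954/14585 + 1/84) = 1/(-65551/1225140) = -1225140/65551 ≈ -18.690)
I + 1/(-40730 + E(158)) = -1225140/65551 + 1/(-40730 + (3 - ½*158)) = -1225140/65551 + 1/(-40730 + (3 - 79)) = -1225140/65551 + 1/(-40730 - 76) = -1225140/65551 + 1/(-40806) = -1225140/65551 - 1/40806 = -49993128391/2674874106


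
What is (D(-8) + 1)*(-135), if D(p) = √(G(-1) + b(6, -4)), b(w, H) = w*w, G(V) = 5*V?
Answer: -135 - 135*√31 ≈ -886.65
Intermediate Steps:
b(w, H) = w²
D(p) = √31 (D(p) = √(5*(-1) + 6²) = √(-5 + 36) = √31)
(D(-8) + 1)*(-135) = (√31 + 1)*(-135) = (1 + √31)*(-135) = -135 - 135*√31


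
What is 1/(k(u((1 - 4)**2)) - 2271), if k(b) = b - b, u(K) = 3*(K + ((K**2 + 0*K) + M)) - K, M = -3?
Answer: -1/2271 ≈ -0.00044033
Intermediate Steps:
u(K) = -9 + 2*K + 3*K**2 (u(K) = 3*(K + ((K**2 + 0*K) - 3)) - K = 3*(K + ((K**2 + 0) - 3)) - K = 3*(K + (K**2 - 3)) - K = 3*(K + (-3 + K**2)) - K = 3*(-3 + K + K**2) - K = (-9 + 3*K + 3*K**2) - K = -9 + 2*K + 3*K**2)
k(b) = 0
1/(k(u((1 - 4)**2)) - 2271) = 1/(0 - 2271) = 1/(-2271) = -1/2271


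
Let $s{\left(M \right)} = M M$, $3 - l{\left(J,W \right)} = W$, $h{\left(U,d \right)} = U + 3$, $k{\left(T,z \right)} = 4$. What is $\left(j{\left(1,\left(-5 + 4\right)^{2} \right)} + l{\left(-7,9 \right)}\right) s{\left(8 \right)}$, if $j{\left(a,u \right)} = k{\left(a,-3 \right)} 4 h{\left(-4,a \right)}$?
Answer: $-1408$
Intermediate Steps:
$h{\left(U,d \right)} = 3 + U$
$l{\left(J,W \right)} = 3 - W$
$s{\left(M \right)} = M^{2}$
$j{\left(a,u \right)} = -16$ ($j{\left(a,u \right)} = 4 \cdot 4 \left(3 - 4\right) = 16 \left(-1\right) = -16$)
$\left(j{\left(1,\left(-5 + 4\right)^{2} \right)} + l{\left(-7,9 \right)}\right) s{\left(8 \right)} = \left(-16 + \left(3 - 9\right)\right) 8^{2} = \left(-16 + \left(3 - 9\right)\right) 64 = \left(-16 - 6\right) 64 = \left(-22\right) 64 = -1408$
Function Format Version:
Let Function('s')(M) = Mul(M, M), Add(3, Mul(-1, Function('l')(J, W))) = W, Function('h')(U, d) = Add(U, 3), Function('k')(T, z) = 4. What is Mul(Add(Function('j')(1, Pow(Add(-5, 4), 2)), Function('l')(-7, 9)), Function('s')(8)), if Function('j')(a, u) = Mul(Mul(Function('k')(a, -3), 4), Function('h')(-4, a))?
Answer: -1408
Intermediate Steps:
Function('h')(U, d) = Add(3, U)
Function('l')(J, W) = Add(3, Mul(-1, W))
Function('s')(M) = Pow(M, 2)
Function('j')(a, u) = -16 (Function('j')(a, u) = Mul(Mul(4, 4), Add(3, -4)) = Mul(16, -1) = -16)
Mul(Add(Function('j')(1, Pow(Add(-5, 4), 2)), Function('l')(-7, 9)), Function('s')(8)) = Mul(Add(-16, Add(3, Mul(-1, 9))), Pow(8, 2)) = Mul(Add(-16, Add(3, -9)), 64) = Mul(Add(-16, -6), 64) = Mul(-22, 64) = -1408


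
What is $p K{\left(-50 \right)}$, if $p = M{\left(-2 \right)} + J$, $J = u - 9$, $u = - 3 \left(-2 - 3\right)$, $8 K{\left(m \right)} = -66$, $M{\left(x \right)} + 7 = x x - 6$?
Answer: $\frac{99}{4} \approx 24.75$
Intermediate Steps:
$M{\left(x \right)} = -13 + x^{2}$ ($M{\left(x \right)} = -7 + \left(x x - 6\right) = -7 + \left(x^{2} - 6\right) = -7 + \left(-6 + x^{2}\right) = -13 + x^{2}$)
$K{\left(m \right)} = - \frac{33}{4}$ ($K{\left(m \right)} = \frac{1}{8} \left(-66\right) = - \frac{33}{4}$)
$u = 15$ ($u = \left(-3\right) \left(-5\right) = 15$)
$J = 6$ ($J = 15 - 9 = 6$)
$p = -3$ ($p = \left(-13 + \left(-2\right)^{2}\right) + 6 = \left(-13 + 4\right) + 6 = -9 + 6 = -3$)
$p K{\left(-50 \right)} = \left(-3\right) \left(- \frac{33}{4}\right) = \frac{99}{4}$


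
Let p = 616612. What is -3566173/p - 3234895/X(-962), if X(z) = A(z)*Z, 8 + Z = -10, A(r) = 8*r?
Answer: -622172472271/21354506784 ≈ -29.135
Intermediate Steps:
Z = -18 (Z = -8 - 10 = -18)
X(z) = -144*z (X(z) = (8*z)*(-18) = -144*z)
-3566173/p - 3234895/X(-962) = -3566173/616612 - 3234895/((-144*(-962))) = -3566173*1/616612 - 3234895/138528 = -3566173/616612 - 3234895*1/138528 = -3566173/616612 - 3234895/138528 = -622172472271/21354506784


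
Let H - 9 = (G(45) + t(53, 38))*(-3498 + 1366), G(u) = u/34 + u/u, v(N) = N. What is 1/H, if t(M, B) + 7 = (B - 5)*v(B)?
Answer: -17/45280329 ≈ -3.7544e-7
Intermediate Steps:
t(M, B) = -7 + B*(-5 + B) (t(M, B) = -7 + (B - 5)*B = -7 + (-5 + B)*B = -7 + B*(-5 + B))
G(u) = 1 + u/34 (G(u) = u*(1/34) + 1 = u/34 + 1 = 1 + u/34)
H = -45280329/17 (H = 9 + ((1 + (1/34)*45) + (-7 + 38**2 - 5*38))*(-3498 + 1366) = 9 + ((1 + 45/34) + (-7 + 1444 - 190))*(-2132) = 9 + (79/34 + 1247)*(-2132) = 9 + (42477/34)*(-2132) = 9 - 45280482/17 = -45280329/17 ≈ -2.6635e+6)
1/H = 1/(-45280329/17) = -17/45280329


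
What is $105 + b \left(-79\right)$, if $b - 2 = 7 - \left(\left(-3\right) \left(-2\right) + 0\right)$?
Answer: $-132$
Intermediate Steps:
$b = 3$ ($b = 2 + \left(7 - \left(\left(-3\right) \left(-2\right) + 0\right)\right) = 2 + \left(7 - \left(6 + 0\right)\right) = 2 + \left(7 - 6\right) = 2 + 1 = 3$)
$105 + b \left(-79\right) = 105 + 3 \left(-79\right) = 105 - 237 = -132$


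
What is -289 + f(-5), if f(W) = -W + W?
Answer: -289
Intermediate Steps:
f(W) = 0
-289 + f(-5) = -289 + 0 = -289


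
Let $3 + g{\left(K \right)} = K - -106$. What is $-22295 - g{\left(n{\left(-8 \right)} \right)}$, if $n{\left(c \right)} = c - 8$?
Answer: $-22382$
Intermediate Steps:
$n{\left(c \right)} = -8 + c$ ($n{\left(c \right)} = c - 8 = -8 + c$)
$g{\left(K \right)} = 103 + K$ ($g{\left(K \right)} = -3 + \left(K - -106\right) = -3 + \left(K + 106\right) = -3 + \left(106 + K\right) = 103 + K$)
$-22295 - g{\left(n{\left(-8 \right)} \right)} = -22295 - \left(103 - 16\right) = -22295 - 87 = -22382$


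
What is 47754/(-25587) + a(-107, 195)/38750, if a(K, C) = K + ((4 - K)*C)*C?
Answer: 5896875812/55083125 ≈ 107.05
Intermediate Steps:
a(K, C) = K + C²*(4 - K) (a(K, C) = K + (C*(4 - K))*C = K + C²*(4 - K))
47754/(-25587) + a(-107, 195)/38750 = 47754/(-25587) + (-107 + 4*195² - 1*(-107)*195²)/38750 = 47754*(-1/25587) + (-107 + 4*38025 - 1*(-107)*38025)*(1/38750) = -5306/2843 + (-107 + 152100 + 4068675)*(1/38750) = -5306/2843 + 4220668*(1/38750) = -5306/2843 + 2110334/19375 = 5896875812/55083125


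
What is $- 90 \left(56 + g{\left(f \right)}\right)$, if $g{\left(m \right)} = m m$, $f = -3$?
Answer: $-5850$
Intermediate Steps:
$g{\left(m \right)} = m^{2}$
$- 90 \left(56 + g{\left(f \right)}\right) = - 90 \left(56 + \left(-3\right)^{2}\right) = - 90 \left(56 + 9\right) = \left(-90\right) 65 = -5850$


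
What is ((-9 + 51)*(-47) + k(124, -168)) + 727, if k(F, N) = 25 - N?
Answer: -1054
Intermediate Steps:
((-9 + 51)*(-47) + k(124, -168)) + 727 = ((-9 + 51)*(-47) + (25 - 1*(-168))) + 727 = (42*(-47) + (25 + 168)) + 727 = (-1974 + 193) + 727 = -1781 + 727 = -1054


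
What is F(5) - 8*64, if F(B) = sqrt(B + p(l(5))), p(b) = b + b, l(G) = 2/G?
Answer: -512 + sqrt(145)/5 ≈ -509.59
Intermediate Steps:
p(b) = 2*b
F(B) = sqrt(4/5 + B) (F(B) = sqrt(B + 2*(2/5)) = sqrt(B + 4/5) = sqrt(4/5 + B))
F(5) - 8*64 = sqrt(20 + 25*5)/5 - 8*64 = sqrt(20 + 125)/5 - 512 = sqrt(145)/5 - 512 = -512 + sqrt(145)/5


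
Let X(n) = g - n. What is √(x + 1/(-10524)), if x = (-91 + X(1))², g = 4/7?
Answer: √11341268453481/36834 ≈ 91.429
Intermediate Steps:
g = 4/7 (g = 4*(⅐) = 4/7 ≈ 0.57143)
X(n) = 4/7 - n
x = 409600/49 (x = (-91 + (4/7 - 1*1))² = (-91 + (4/7 - 1))² = (-91 - 3/7)² = (-640/7)² = 409600/49 ≈ 8359.2)
√(x + 1/(-10524)) = √(409600/49 + 1/(-10524)) = √(409600/49 - 1/10524) = √(4310630351/515676) = √11341268453481/36834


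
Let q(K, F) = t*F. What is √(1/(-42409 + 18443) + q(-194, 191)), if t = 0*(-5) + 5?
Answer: √548522520014/23966 ≈ 30.903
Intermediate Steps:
t = 5 (t = 0 + 5 = 5)
q(K, F) = 5*F
√(1/(-42409 + 18443) + q(-194, 191)) = √(1/(-42409 + 18443) + 5*191) = √(1/(-23966) + 955) = √(-1/23966 + 955) = √(22887529/23966) = √548522520014/23966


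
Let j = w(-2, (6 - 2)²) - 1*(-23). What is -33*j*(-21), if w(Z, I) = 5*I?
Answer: 71379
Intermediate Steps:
j = 103 (j = 5*(6 - 2)² - 1*(-23) = 5*4² + 23 = 5*16 + 23 = 80 + 23 = 103)
-33*j*(-21) = -33*103*(-21) = -3399*(-21) = 71379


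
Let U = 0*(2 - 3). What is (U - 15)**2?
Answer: 225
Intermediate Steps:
U = 0 (U = 0*(-1) = 0)
(U - 15)**2 = (0 - 15)**2 = (-15)**2 = 225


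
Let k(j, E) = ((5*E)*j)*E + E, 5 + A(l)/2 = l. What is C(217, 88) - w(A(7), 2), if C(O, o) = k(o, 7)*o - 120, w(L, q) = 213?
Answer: 1897563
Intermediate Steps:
A(l) = -10 + 2*l
k(j, E) = E + 5*j*E**2 (k(j, E) = (5*E*j)*E + E = 5*j*E**2 + E = E + 5*j*E**2)
C(O, o) = -120 + o*(7 + 245*o) (C(O, o) = (7*(1 + 5*7*o))*o - 120 = (7*(1 + 35*o))*o - 120 = (7 + 245*o)*o - 120 = o*(7 + 245*o) - 120 = -120 + o*(7 + 245*o))
C(217, 88) - w(A(7), 2) = (-120 + 7*88*(1 + 35*88)) - 1*213 = (-120 + 7*88*(1 + 3080)) - 213 = (-120 + 7*88*3081) - 213 = (-120 + 1897896) - 213 = 1897776 - 213 = 1897563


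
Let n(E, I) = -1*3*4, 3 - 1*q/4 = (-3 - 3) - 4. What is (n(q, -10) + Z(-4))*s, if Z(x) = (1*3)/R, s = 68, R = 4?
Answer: -765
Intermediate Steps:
q = 52 (q = 12 - 4*((-3 - 3) - 4) = 12 - 4*(-6 - 4) = 12 - 4*(-10) = 12 + 40 = 52)
Z(x) = ¾ (Z(x) = (1*3)/4 = 3*(¼) = ¾)
n(E, I) = -12 (n(E, I) = -3*4 = -12)
(n(q, -10) + Z(-4))*s = (-12 + ¾)*68 = -45/4*68 = -765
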